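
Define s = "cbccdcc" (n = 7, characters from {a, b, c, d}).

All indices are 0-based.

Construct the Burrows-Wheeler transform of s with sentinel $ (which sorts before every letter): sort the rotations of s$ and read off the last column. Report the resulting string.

ccc$dbcc

rank  rotation  last
    0  $cbccdcc  c
    1  bccdcc$c  c
    2  c$cbccdc  c
    3  cbccdcc$  $
    4  cc$cbccd  d
    5  ccdcc$cb  b
    6  cdcc$cbc  c
    7  dcc$cbcc  c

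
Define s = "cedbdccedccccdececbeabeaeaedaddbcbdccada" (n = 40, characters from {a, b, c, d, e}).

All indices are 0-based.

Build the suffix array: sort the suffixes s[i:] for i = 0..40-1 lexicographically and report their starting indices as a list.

sorted suffixes:
  #0 SA[0]=39  'a'
  #1 SA[1]=20  'abeaeaedaddbcbdccada'
  #2 SA[2]=37  'ada'
  #3 SA[3]=28  'addbcbdccada'
  #4 SA[4]=23  'aeaedaddbcbdccada'
  #5 SA[5]=25  'aedaddbcbdccada'
  #6 SA[6]=31  'bcbdccada'
  #7 SA[7]=33  'bdccada'
  #8 SA[8]=3  'bdccedccccdececbeabeaeaedaddbcbdccada'
  #9 SA[9]=18  'beabeaeaedaddbcbdccada'
  #10 SA[10]=21  'beaeaedaddbcbdccada'
  #11 SA[11]=36  'cada'
  #12 SA[12]=32  'cbdccada'
  #13 SA[13]=17  'cbeabeaeaedaddbcbdccada'
  #14 SA[14]=35  'ccada'
  #15 SA[15]=9  'ccccdececbeabeaeaedaddbcbdccada'
  #16 SA[16]=10  'cccdececbeabeaeaedaddbcbdccada'
  #17 SA[17]=11  'ccdececbeabeaeaedaddbcbdccada'
  #18 SA[18]=5  'ccedccccdececbeabeaeaedaddbcbdccada'
  #19 SA[19]=12  'cdececbeabeaeaedaddbcbdccada'
  #20 SA[20]=15  'cecbeabeaeaedaddbcbdccada'
  #21 SA[21]=0  'cedbdccedccccdececbeabeaeaedaddbcbdccada'
  #22 SA[22]=6  'cedccccdececbeabeaeaedaddbcbdccada'
  #23 SA[23]=38  'da'
  #24 SA[24]=27  'daddbcbdccada'
  #25 SA[25]=30  'dbcbdccada'
  #26 SA[26]=2  'dbdccedccccdececbeabeaeaedaddbcbdccada'
  #27 SA[27]=34  'dccada'
  #28 SA[28]=8  'dccccdececbeabeaeaedaddbcbdccada'
  #29 SA[29]=4  'dccedccccdececbeabeaeaedaddbcbdccada'
  #30 SA[30]=29  'ddbcbdccada'
  #31 SA[31]=13  'dececbeabeaeaedaddbcbdccada'
  #32 SA[32]=19  'eabeaeaedaddbcbdccada'
  #33 SA[33]=22  'eaeaedaddbcbdccada'
  #34 SA[34]=24  'eaedaddbcbdccada'
  #35 SA[35]=16  'ecbeabeaeaedaddbcbdccada'
  #36 SA[36]=14  'ececbeabeaeaedaddbcbdccada'
  #37 SA[37]=26  'edaddbcbdccada'
  #38 SA[38]=1  'edbdccedccccdececbeabeaeaedaddbcbdccada'
  #39 SA[39]=7  'edccccdececbeabeaeaedaddbcbdccada'

[39, 20, 37, 28, 23, 25, 31, 33, 3, 18, 21, 36, 32, 17, 35, 9, 10, 11, 5, 12, 15, 0, 6, 38, 27, 30, 2, 34, 8, 4, 29, 13, 19, 22, 24, 16, 14, 26, 1, 7]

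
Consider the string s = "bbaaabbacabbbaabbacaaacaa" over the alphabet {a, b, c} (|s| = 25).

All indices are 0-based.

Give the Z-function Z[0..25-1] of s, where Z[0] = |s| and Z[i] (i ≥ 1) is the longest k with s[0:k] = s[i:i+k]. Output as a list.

Z[0]=25
i=1: outside box; Z[1]=1 extend→box=[1,2)
i=2: outside box; Z[2]=0
i=3: outside box; Z[3]=0
i=4: outside box; Z[4]=0
i=5: outside box; Z[5]=3 extend→box=[5,8)
i=6: min(r-i=2, Z[1]=1)=1; Z[6]=1
i=7: min(r-i=1, Z[2]=0)=0; Z[7]=0
i=8: outside box; Z[8]=0
i=9: outside box; Z[9]=0
i=10: outside box; Z[10]=2 extend→box=[10,12)
i=11: min(r-i=1, Z[1]=1)=1; Z[11]=4 extend→box=[11,15)
i=12: min(r-i=3, Z[1]=1)=1; Z[12]=1
i=13: min(r-i=2, Z[2]=0)=0; Z[13]=0
i=14: min(r-i=1, Z[3]=0)=0; Z[14]=0
i=15: outside box; Z[15]=3 extend→box=[15,18)
i=16: min(r-i=2, Z[1]=1)=1; Z[16]=1
i=17: min(r-i=1, Z[2]=0)=0; Z[17]=0
i=18: outside box; Z[18]=0
i=19: outside box; Z[19]=0
i=20: outside box; Z[20]=0
i=21: outside box; Z[21]=0
i=22: outside box; Z[22]=0
i=23: outside box; Z[23]=0
i=24: outside box; Z[24]=0

[25, 1, 0, 0, 0, 3, 1, 0, 0, 0, 2, 4, 1, 0, 0, 3, 1, 0, 0, 0, 0, 0, 0, 0, 0]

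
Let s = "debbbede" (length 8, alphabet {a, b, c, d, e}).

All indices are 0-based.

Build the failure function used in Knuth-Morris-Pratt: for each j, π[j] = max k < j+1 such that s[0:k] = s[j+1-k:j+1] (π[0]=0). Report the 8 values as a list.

[0, 0, 0, 0, 0, 0, 1, 2]

π[0] = 0
j=1 s[j]='e': π[1]=0 (border '')
j=2 s[j]='b': π[2]=0 (border '')
j=3 s[j]='b': π[3]=0 (border '')
j=4 s[j]='b': π[4]=0 (border '')
j=5 s[j]='e': π[5]=0 (border '')
j=6 s[j]='d': π[6]=1 (border 'd')
j=7 s[j]='e': π[7]=2 (border 'de')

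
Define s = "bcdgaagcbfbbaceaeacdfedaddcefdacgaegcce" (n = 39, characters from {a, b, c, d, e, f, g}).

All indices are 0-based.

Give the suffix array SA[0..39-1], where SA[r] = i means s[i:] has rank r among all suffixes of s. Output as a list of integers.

[4, 17, 12, 30, 23, 15, 33, 5, 11, 10, 0, 8, 7, 36, 18, 1, 37, 13, 26, 31, 29, 22, 25, 24, 19, 2, 38, 16, 14, 21, 27, 34, 9, 28, 20, 3, 32, 6, 35]

rank | idx | suffix
   0 |   4 | aagcbfbbaceaeacdfedaddcefdacgaegcce
   1 |  17 | acdfedaddcefdacgaegcce
   2 |  12 | aceaeacdfedaddcefdacgaegcce
   3 |  30 | acgaegcce
   4 |  23 | addcefdacgaegcce
   5 |  15 | aeacdfedaddcefdacgaegcce
   6 |  33 | aegcce
   7 |   5 | agcbfbbaceaeacdfedaddcefdacgaegcce
   8 |  11 | baceaeacdfedaddcefdacgaegcce
   9 |  10 | bbaceaeacdfedaddcefdacgaegcce
  10 |   0 | bcdgaagcbfbbaceaeacdfedaddcefdacgaegcce
  11 |   8 | bfbbaceaeacdfedaddcefdacgaegcce
  12 |   7 | cbfbbaceaeacdfedaddcefdacgaegcce
  13 |  36 | cce
  14 |  18 | cdfedaddcefdacgaegcce
  15 |   1 | cdgaagcbfbbaceaeacdfedaddcefdacgaegcce
  16 |  37 | ce
  17 |  13 | ceaeacdfedaddcefdacgaegcce
  18 |  26 | cefdacgaegcce
  19 |  31 | cgaegcce
  20 |  29 | dacgaegcce
  21 |  22 | daddcefdacgaegcce
  22 |  25 | dcefdacgaegcce
  23 |  24 | ddcefdacgaegcce
  24 |  19 | dfedaddcefdacgaegcce
  25 |   2 | dgaagcbfbbaceaeacdfedaddcefdacgaegcce
  26 |  38 | e
  27 |  16 | eacdfedaddcefdacgaegcce
  28 |  14 | eaeacdfedaddcefdacgaegcce
  29 |  21 | edaddcefdacgaegcce
  30 |  27 | efdacgaegcce
  31 |  34 | egcce
  32 |   9 | fbbaceaeacdfedaddcefdacgaegcce
  33 |  28 | fdacgaegcce
  34 |  20 | fedaddcefdacgaegcce
  35 |   3 | gaagcbfbbaceaeacdfedaddcefdacgaegcce
  36 |  32 | gaegcce
  37 |   6 | gcbfbbaceaeacdfedaddcefdacgaegcce
  38 |  35 | gcce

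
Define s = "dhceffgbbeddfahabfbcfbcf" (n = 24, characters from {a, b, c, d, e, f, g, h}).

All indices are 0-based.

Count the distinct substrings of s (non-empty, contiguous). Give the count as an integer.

278

rank | idx | suffix
   0 |  15 | abfbcfbcf
   1 |  13 | ahabfbcfbcf
   2 |   7 | bbeddfahabfbcfbcf
   3 |  21 | bcf
   4 |  18 | bcfbcf
   5 |   8 | beddfahabfbcfbcf
   6 |  16 | bfbcfbcf
   7 |   2 | ceffgbbeddfahabfbcfbcf
   8 |  22 | cf
   9 |  19 | cfbcf
  10 |  10 | ddfahabfbcfbcf
  11 |  11 | dfahabfbcfbcf
  12 |   0 | dhceffgbbeddfahabfbcfbcf
  13 |   9 | eddfahabfbcfbcf
  14 |   3 | effgbbeddfahabfbcfbcf
  15 |  23 | f
  16 |  12 | fahabfbcfbcf
  17 |  20 | fbcf
  18 |  17 | fbcfbcf
  19 |   4 | ffgbbeddfahabfbcfbcf
  20 |   5 | fgbbeddfahabfbcfbcf
  21 |   6 | gbbeddfahabfbcfbcf
  22 |  14 | habfbcfbcf
  23 |   1 | hceffgbbeddfahabfbcfbcf

SA = [15, 13, 7, 21, 18, 8, 16, 2, 22, 19, 10, 11, 0, 9, 3, 23, 12, 20, 17, 4, 5, 6, 14, 1]
i: (SA[i-1],SA[i]) lcp shared
  1: (15,13) 1 'a'
  2: (13,7) 0 ''
  3: (7,21) 1 'b'
  4: (21,18) 3 'bcf'
  5: (18,8) 1 'b'
  6: (8,16) 1 'b'
  7: (16,2) 0 ''
  8: (2,22) 1 'c'
  9: (22,19) 2 'cf'
  10: (19,10) 0 ''
  11: (10,11) 1 'd'
  12: (11,0) 1 'd'
  13: (0,9) 0 ''
  14: (9,3) 1 'e'
  15: (3,23) 0 ''
  16: (23,12) 1 'f'
  17: (12,20) 1 'f'
  18: (20,17) 4 'fbcf'
  19: (17,4) 1 'f'
  20: (4,5) 1 'f'
  21: (5,6) 0 ''
  22: (6,14) 0 ''
  23: (14,1) 1 'h'

n(n+1)/2 = 24·25/2 = 300
Σ LCP = 0 + 1 + 0 + 1 + 3 + 1 + 1 + 0 + 1 + 2 + 0 + 1 + 1 + 0 + 1 + 0 + 1 + 1 + 4 + 1 + 1 + 0 + 0 + 1 = 22
distinct = 300 − 22 = 278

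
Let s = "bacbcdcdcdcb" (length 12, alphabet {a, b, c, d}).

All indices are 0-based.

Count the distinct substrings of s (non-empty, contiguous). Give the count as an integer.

rank→(start, suffix):
  0 → (1, 'acbcdcdcdcb')
  1 → (11, 'b')
  2 → (0, 'bacbcdcdcdcb')
  3 → (3, 'bcdcdcdcb')
  4 → (10, 'cb')
  5 → (2, 'cbcdcdcdcb')
  6 → (8, 'cdcb')
  7 → (6, 'cdcdcb')
  8 → (4, 'cdcdcdcb')
  9 → (9, 'dcb')
  10 → (7, 'dcdcb')
  11 → (5, 'dcdcdcb')

SA = [1, 11, 0, 3, 10, 2, 8, 6, 4, 9, 7, 5]
rank  pair      lcp
   1  s[1:],s[11:]  0  ''
   2  s[11:],s[0:]  1  'b'
   3  s[0:],s[3:]  1  'b'
   4  s[3:],s[10:]  0  ''
   5  s[10:],s[2:]  2  'cb'
   6  s[2:],s[8:]  1  'c'
   7  s[8:],s[6:]  3  'cdc'
   8  s[6:],s[4:]  5  'cdcdc'
   9  s[4:],s[9:]  0  ''
  10  s[9:],s[7:]  2  'dc'
  11  s[7:],s[5:]  4  'dcdc'

n(n+1)/2 = 12·13/2 = 78
Σ LCP = 0 + 0 + 1 + 1 + 0 + 2 + 1 + 3 + 5 + 0 + 2 + 4 = 19
distinct = 78 − 19 = 59

59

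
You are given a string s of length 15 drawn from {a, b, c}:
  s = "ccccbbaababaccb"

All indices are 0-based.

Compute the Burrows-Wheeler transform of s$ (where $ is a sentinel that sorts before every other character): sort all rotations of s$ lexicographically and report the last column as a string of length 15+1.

rank  rotation          last
    0  $ccccbbaababaccb  b
    1  aababaccb$ccccbb  b
    2  ababaccb$ccccbba  a
    3  abaccb$ccccbbaab  b
    4  accb$ccccbbaabab  b
    5  b$ccccbbaababacc  c
    6  baababaccb$ccccb  b
    7  babaccb$ccccbbaa  a
    8  baccb$ccccbbaaba  a
    9  bbaababaccb$cccc  c
   10  cb$ccccbbaababac  c
   11  cbbaababaccb$ccc  c
   12  ccb$ccccbbaababa  a
   13  ccbbaababaccb$cc  c
   14  cccbbaababaccb$c  c
   15  ccccbbaababaccb$  $

bbabbcbaacccacc$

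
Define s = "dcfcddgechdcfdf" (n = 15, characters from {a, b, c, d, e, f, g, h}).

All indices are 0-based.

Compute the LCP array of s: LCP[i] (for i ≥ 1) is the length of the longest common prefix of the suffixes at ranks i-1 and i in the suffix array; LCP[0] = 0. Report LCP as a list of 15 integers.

sorted suffixes:
  #0 SA[0]=3  'cddgechdcfdf'
  #1 SA[1]=1  'cfcddgechdcfdf'
  #2 SA[2]=11  'cfdf'
  #3 SA[3]=8  'chdcfdf'
  #4 SA[4]=0  'dcfcddgechdcfdf'
  #5 SA[5]=10  'dcfdf'
  #6 SA[6]=4  'ddgechdcfdf'
  #7 SA[7]=13  'df'
  #8 SA[8]=5  'dgechdcfdf'
  #9 SA[9]=7  'echdcfdf'
  #10 SA[10]=14  'f'
  #11 SA[11]=2  'fcddgechdcfdf'
  #12 SA[12]=12  'fdf'
  #13 SA[13]=6  'gechdcfdf'
  #14 SA[14]=9  'hdcfdf'

SA = [3, 1, 11, 8, 0, 10, 4, 13, 5, 7, 14, 2, 12, 6, 9]
[i] adj suffixes → lcp
  [1] 3/1 → 1 ('c')
  [2] 1/11 → 2 ('cf')
  [3] 11/8 → 1 ('c')
  [4] 8/0 → 0 ('')
  [5] 0/10 → 3 ('dcf')
  [6] 10/4 → 1 ('d')
  [7] 4/13 → 1 ('d')
  [8] 13/5 → 1 ('d')
  [9] 5/7 → 0 ('')
  [10] 7/14 → 0 ('')
  [11] 14/2 → 1 ('f')
  [12] 2/12 → 1 ('f')
  [13] 12/6 → 0 ('')
  [14] 6/9 → 0 ('')

[0, 1, 2, 1, 0, 3, 1, 1, 1, 0, 0, 1, 1, 0, 0]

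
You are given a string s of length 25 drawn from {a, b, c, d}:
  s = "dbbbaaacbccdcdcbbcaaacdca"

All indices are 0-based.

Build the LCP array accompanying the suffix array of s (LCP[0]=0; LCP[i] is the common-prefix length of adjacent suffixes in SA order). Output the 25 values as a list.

[0, 1, 4, 2, 3, 1, 2, 0, 1, 2, 2, 1, 2, 0, 2, 1, 2, 1, 1, 3, 3, 0, 1, 2, 2]

sorted suffixes:
  #0 SA[0]=24  'a'
  #1 SA[1]=4  'aaacbccdcdcbbcaaacdca'
  #2 SA[2]=18  'aaacdca'
  #3 SA[3]=5  'aacbccdcdcbbcaaacdca'
  #4 SA[4]=19  'aacdca'
  #5 SA[5]=6  'acbccdcdcbbcaaacdca'
  #6 SA[6]=20  'acdca'
  #7 SA[7]=3  'baaacbccdcdcbbcaaacdca'
  #8 SA[8]=2  'bbaaacbccdcdcbbcaaacdca'
  #9 SA[9]=1  'bbbaaacbccdcdcbbcaaacdca'
  #10 SA[10]=15  'bbcaaacdca'
  #11 SA[11]=16  'bcaaacdca'
  #12 SA[12]=8  'bccdcdcbbcaaacdca'
  #13 SA[13]=23  'ca'
  #14 SA[14]=17  'caaacdca'
  #15 SA[15]=14  'cbbcaaacdca'
  #16 SA[16]=7  'cbccdcdcbbcaaacdca'
  #17 SA[17]=9  'ccdcdcbbcaaacdca'
  #18 SA[18]=21  'cdca'
  #19 SA[19]=12  'cdcbbcaaacdca'
  #20 SA[20]=10  'cdcdcbbcaaacdca'
  #21 SA[21]=0  'dbbbaaacbccdcdcbbcaaacdca'
  #22 SA[22]=22  'dca'
  #23 SA[23]=13  'dcbbcaaacdca'
  #24 SA[24]=11  'dcdcbbcaaacdca'

SA = [24, 4, 18, 5, 19, 6, 20, 3, 2, 1, 15, 16, 8, 23, 17, 14, 7, 9, 21, 12, 10, 0, 22, 13, 11]
rank  pair      lcp
   1  s[24:],s[4:]  1  'a'
   2  s[4:],s[18:]  4  'aaac'
   3  s[18:],s[5:]  2  'aa'
   4  s[5:],s[19:]  3  'aac'
   5  s[19:],s[6:]  1  'a'
   6  s[6:],s[20:]  2  'ac'
   7  s[20:],s[3:]  0  ''
   8  s[3:],s[2:]  1  'b'
   9  s[2:],s[1:]  2  'bb'
  10  s[1:],s[15:]  2  'bb'
  11  s[15:],s[16:]  1  'b'
  12  s[16:],s[8:]  2  'bc'
  13  s[8:],s[23:]  0  ''
  14  s[23:],s[17:]  2  'ca'
  15  s[17:],s[14:]  1  'c'
  16  s[14:],s[7:]  2  'cb'
  17  s[7:],s[9:]  1  'c'
  18  s[9:],s[21:]  1  'c'
  19  s[21:],s[12:]  3  'cdc'
  20  s[12:],s[10:]  3  'cdc'
  21  s[10:],s[0:]  0  ''
  22  s[0:],s[22:]  1  'd'
  23  s[22:],s[13:]  2  'dc'
  24  s[13:],s[11:]  2  'dc'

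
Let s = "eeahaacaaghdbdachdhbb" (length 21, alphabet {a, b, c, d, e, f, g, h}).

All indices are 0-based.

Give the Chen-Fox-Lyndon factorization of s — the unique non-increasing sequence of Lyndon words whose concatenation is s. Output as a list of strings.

["e", "e", "ah", "aacaaghdbdachdhbb"]

emit factor 1: 'e' (i=0, period=1)
emit factor 2: 'e' (i=1, period=1)
emit factor 3: 'ah' (i=2, period=2)
emit factor 4: 'aacaaghdbdachdhbb' (i=4, period=17)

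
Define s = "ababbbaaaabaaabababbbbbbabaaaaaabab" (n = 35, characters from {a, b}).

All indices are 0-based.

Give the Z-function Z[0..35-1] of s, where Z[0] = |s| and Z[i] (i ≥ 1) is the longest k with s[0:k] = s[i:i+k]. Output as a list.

[35, 0, 2, 0, 0, 0, 1, 1, 1, 3, 0, 1, 1, 4, 0, 6, 0, 2, 0, 0, 0, 0, 0, 0, 3, 0, 1, 1, 1, 1, 1, 4, 0, 2, 0]

Z[0]=35
i=1: fresh scan; Z[1]=0
i=2: fresh scan; Z[2]=2 extend→box=[2,4)
i=3: min(r-i=1, Z[1]=0)=0; Z[3]=0
i=4: fresh scan; Z[4]=0
i=5: fresh scan; Z[5]=0
i=6: fresh scan; Z[6]=1 extend→box=[6,7)
i=7: fresh scan; Z[7]=1 extend→box=[7,8)
i=8: fresh scan; Z[8]=1 extend→box=[8,9)
i=9: fresh scan; Z[9]=3 extend→box=[9,12)
i=10: min(r-i=2, Z[1]=0)=0; Z[10]=0
i=11: min(r-i=1, Z[2]=2)=1; Z[11]=1
i=12: fresh scan; Z[12]=1 extend→box=[12,13)
i=13: fresh scan; Z[13]=4 extend→box=[13,17)
i=14: min(r-i=3, Z[1]=0)=0; Z[14]=0
i=15: min(r-i=2, Z[2]=2)=2; Z[15]=6 extend→box=[15,21)
i=16: min(r-i=5, Z[1]=0)=0; Z[16]=0
i=17: min(r-i=4, Z[2]=2)=2; Z[17]=2
i=18: min(r-i=3, Z[3]=0)=0; Z[18]=0
i=19: min(r-i=2, Z[4]=0)=0; Z[19]=0
i=20: min(r-i=1, Z[5]=0)=0; Z[20]=0
i=21: fresh scan; Z[21]=0
i=22: fresh scan; Z[22]=0
i=23: fresh scan; Z[23]=0
i=24: fresh scan; Z[24]=3 extend→box=[24,27)
i=25: min(r-i=2, Z[1]=0)=0; Z[25]=0
i=26: min(r-i=1, Z[2]=2)=1; Z[26]=1
i=27: fresh scan; Z[27]=1 extend→box=[27,28)
i=28: fresh scan; Z[28]=1 extend→box=[28,29)
i=29: fresh scan; Z[29]=1 extend→box=[29,30)
i=30: fresh scan; Z[30]=1 extend→box=[30,31)
i=31: fresh scan; Z[31]=4 extend→box=[31,35)
i=32: min(r-i=3, Z[1]=0)=0; Z[32]=0
i=33: min(r-i=2, Z[2]=2)=2; Z[33]=2
i=34: min(r-i=1, Z[3]=0)=0; Z[34]=0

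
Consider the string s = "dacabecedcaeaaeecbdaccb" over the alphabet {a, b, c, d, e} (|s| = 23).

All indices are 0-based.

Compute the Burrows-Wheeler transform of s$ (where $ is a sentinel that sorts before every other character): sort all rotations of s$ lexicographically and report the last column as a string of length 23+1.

becddcaccaadceae$beaebca

rank  rotation                  last
    0  $dacabecedcaeaaeecbdaccb  b
    1  aaeecbdaccb$dacabecedcae  e
    2  abecedcaeaaeecbdaccb$dac  c
    3  acabecedcaeaaeecbdaccb$d  d
    4  accb$dacabecedcaeaaeecbd  d
    5  aeaaeecbdaccb$dacabecedc  c
    6  aeecbdaccb$dacabecedcaea  a
    7  b$dacabecedcaeaaeecbdacc  c
    8  bdaccb$dacabecedcaeaaeec  c
    9  becedcaeaaeecbdaccb$daca  a
   10  cabecedcaeaaeecbdaccb$da  a
   11  caeaaeecbdaccb$dacabeced  d
   12  cb$dacabecedcaeaaeecbdac  c
   13  cbdaccb$dacabecedcaeaaee  e
   14  ccb$dacabecedcaeaaeecbda  a
   15  cedcaeaaeecbdaccb$dacabe  e
   16  dacabecedcaeaaeecbdaccb$  $
   17  daccb$dacabecedcaeaaeecb  b
   18  dcaeaaeecbdaccb$dacabece  e
   19  eaaeecbdaccb$dacabecedca  a
   20  ecbdaccb$dacabecedcaeaae  e
   21  ecedcaeaaeecbdaccb$dacab  b
   22  edcaeaaeecbdaccb$dacabec  c
   23  eecbdaccb$dacabecedcaeaa  a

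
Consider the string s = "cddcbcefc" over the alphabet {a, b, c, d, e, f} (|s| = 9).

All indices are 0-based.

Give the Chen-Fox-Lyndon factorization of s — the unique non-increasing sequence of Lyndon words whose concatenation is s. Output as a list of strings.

emit factor 1: 'cdd' (i=0, period=3)
emit factor 2: 'c' (i=3, period=1)
emit factor 3: 'bcefc' (i=4, period=5)

["cdd", "c", "bcefc"]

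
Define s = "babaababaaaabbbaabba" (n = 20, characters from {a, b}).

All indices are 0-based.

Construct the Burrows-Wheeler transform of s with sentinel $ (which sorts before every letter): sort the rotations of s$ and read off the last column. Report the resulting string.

abbabbabbaaabaaba$aba

rank  rotation               last
    0  $babaababaaaabbbaabba  a
    1  a$babaababaaaabbbaabb  b
    2  aaaabbbaabba$babaabab  b
    3  aaabbbaabba$babaababa  a
    4  aababaaaabbbaabba$bab  b
    5  aabba$babaababaaaabbb  b
    6  aabbbaabba$babaababaa  a
    7  abaaaabbbaabba$babaab  b
    8  abaababaaaabbbaabba$b  b
    9  ababaaaabbbaabba$baba  a
   10  abba$babaababaaaabbba  a
   11  abbbaabba$babaababaaa  a
   12  ba$babaababaaaabbbaab  b
   13  baaaabbbaabba$babaaba  a
   14  baababaaaabbbaabba$ba  a
   15  baabba$babaababaaaabb  b
   16  babaaaabbbaabba$babaa  a
   17  babaababaaaabbbaabba$  $
   18  bba$babaababaaaabbbaa  a
   19  bbaabba$babaababaaaab  b
   20  bbbaabba$babaababaaaa  a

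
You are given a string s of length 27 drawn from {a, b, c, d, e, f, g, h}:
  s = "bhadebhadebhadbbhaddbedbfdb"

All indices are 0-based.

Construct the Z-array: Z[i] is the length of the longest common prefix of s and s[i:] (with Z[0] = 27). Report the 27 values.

Z[0]=27
i=1: outside box; Z[1]=0
i=2: outside box; Z[2]=0
i=3: outside box; Z[3]=0
i=4: outside box; Z[4]=0
i=5: outside box; Z[5]=9 grow→box=[5,14)
i=6: min(r-i=8, Z[1]=0)=0; Z[6]=0
i=7: min(r-i=7, Z[2]=0)=0; Z[7]=0
i=8: min(r-i=6, Z[3]=0)=0; Z[8]=0
i=9: min(r-i=5, Z[4]=0)=0; Z[9]=0
i=10: min(r-i=4, Z[5]=9)=4; Z[10]=4
i=11: min(r-i=3, Z[6]=0)=0; Z[11]=0
i=12: min(r-i=2, Z[7]=0)=0; Z[12]=0
i=13: min(r-i=1, Z[8]=0)=0; Z[13]=0
i=14: outside box; Z[14]=1 grow→box=[14,15)
i=15: outside box; Z[15]=4 grow→box=[15,19)
i=16: min(r-i=3, Z[1]=0)=0; Z[16]=0
i=17: min(r-i=2, Z[2]=0)=0; Z[17]=0
i=18: min(r-i=1, Z[3]=0)=0; Z[18]=0
i=19: outside box; Z[19]=0
i=20: outside box; Z[20]=1 grow→box=[20,21)
i=21: outside box; Z[21]=0
i=22: outside box; Z[22]=0
i=23: outside box; Z[23]=1 grow→box=[23,24)
i=24: outside box; Z[24]=0
i=25: outside box; Z[25]=0
i=26: outside box; Z[26]=1 grow→box=[26,27)

[27, 0, 0, 0, 0, 9, 0, 0, 0, 0, 4, 0, 0, 0, 1, 4, 0, 0, 0, 0, 1, 0, 0, 1, 0, 0, 1]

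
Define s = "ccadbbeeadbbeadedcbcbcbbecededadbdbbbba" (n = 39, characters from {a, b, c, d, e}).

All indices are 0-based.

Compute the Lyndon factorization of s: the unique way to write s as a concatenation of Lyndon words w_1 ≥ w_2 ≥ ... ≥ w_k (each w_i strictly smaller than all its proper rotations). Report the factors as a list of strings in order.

["c", "c", "adbbee", "adbbeadedcbcbcbbecededadbdbbbb", "a"]

emit factor 1: 'c' (i=0, period=1)
emit factor 2: 'c' (i=1, period=1)
emit factor 3: 'adbbee' (i=2, period=6)
emit factor 4: 'adbbeadedcbcbcbbecededadbdbbbb' (i=8, period=30)
emit factor 5: 'a' (i=38, period=1)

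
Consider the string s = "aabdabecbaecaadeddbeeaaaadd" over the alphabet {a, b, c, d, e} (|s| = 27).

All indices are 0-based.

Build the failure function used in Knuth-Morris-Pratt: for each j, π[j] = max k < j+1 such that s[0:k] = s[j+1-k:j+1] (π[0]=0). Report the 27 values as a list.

[0, 1, 0, 0, 1, 0, 0, 0, 0, 1, 0, 0, 1, 2, 0, 0, 0, 0, 0, 0, 0, 1, 2, 2, 2, 0, 0]

π[0] = 0
j=1 s[j]='a': π[1]=1 (border 'a')
j=2 s[j]='b': k: 1→0; π[2]=0 (border '')
j=3 s[j]='d': π[3]=0 (border '')
j=4 s[j]='a': π[4]=1 (border 'a')
j=5 s[j]='b': k: 1→0; π[5]=0 (border '')
j=6 s[j]='e': π[6]=0 (border '')
j=7 s[j]='c': π[7]=0 (border '')
j=8 s[j]='b': π[8]=0 (border '')
j=9 s[j]='a': π[9]=1 (border 'a')
j=10 s[j]='e': k: 1→0; π[10]=0 (border '')
j=11 s[j]='c': π[11]=0 (border '')
j=12 s[j]='a': π[12]=1 (border 'a')
j=13 s[j]='a': π[13]=2 (border 'aa')
j=14 s[j]='d': k: 2→1→0; π[14]=0 (border '')
j=15 s[j]='e': π[15]=0 (border '')
j=16 s[j]='d': π[16]=0 (border '')
j=17 s[j]='d': π[17]=0 (border '')
j=18 s[j]='b': π[18]=0 (border '')
j=19 s[j]='e': π[19]=0 (border '')
j=20 s[j]='e': π[20]=0 (border '')
j=21 s[j]='a': π[21]=1 (border 'a')
j=22 s[j]='a': π[22]=2 (border 'aa')
j=23 s[j]='a': k: 2→1; π[23]=2 (border 'aa')
j=24 s[j]='a': k: 2→1; π[24]=2 (border 'aa')
j=25 s[j]='d': k: 2→1→0; π[25]=0 (border '')
j=26 s[j]='d': π[26]=0 (border '')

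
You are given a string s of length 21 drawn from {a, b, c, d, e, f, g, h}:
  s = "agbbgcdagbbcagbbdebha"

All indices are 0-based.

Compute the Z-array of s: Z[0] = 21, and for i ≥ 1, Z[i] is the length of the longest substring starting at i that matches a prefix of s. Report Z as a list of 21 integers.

Z[0]=21
i=1: i≥r, start 0; Z[1]=0
i=2: i≥r, start 0; Z[2]=0
i=3: i≥r, start 0; Z[3]=0
i=4: i≥r, start 0; Z[4]=0
i=5: i≥r, start 0; Z[5]=0
i=6: i≥r, start 0; Z[6]=0
i=7: i≥r, start 0; Z[7]=4 scan→box=[7,11)
i=8: min(r-i=3, Z[1]=0)=0; Z[8]=0
i=9: min(r-i=2, Z[2]=0)=0; Z[9]=0
i=10: min(r-i=1, Z[3]=0)=0; Z[10]=0
i=11: i≥r, start 0; Z[11]=0
i=12: i≥r, start 0; Z[12]=4 scan→box=[12,16)
i=13: min(r-i=3, Z[1]=0)=0; Z[13]=0
i=14: min(r-i=2, Z[2]=0)=0; Z[14]=0
i=15: min(r-i=1, Z[3]=0)=0; Z[15]=0
i=16: i≥r, start 0; Z[16]=0
i=17: i≥r, start 0; Z[17]=0
i=18: i≥r, start 0; Z[18]=0
i=19: i≥r, start 0; Z[19]=0
i=20: i≥r, start 0; Z[20]=1 scan→box=[20,21)

[21, 0, 0, 0, 0, 0, 0, 4, 0, 0, 0, 0, 4, 0, 0, 0, 0, 0, 0, 0, 1]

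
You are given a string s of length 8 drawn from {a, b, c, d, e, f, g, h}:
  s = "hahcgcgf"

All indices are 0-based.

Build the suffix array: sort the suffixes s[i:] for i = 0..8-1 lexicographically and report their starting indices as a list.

rank | idx | suffix
   0 |   1 | ahcgcgf
   1 |   3 | cgcgf
   2 |   5 | cgf
   3 |   7 | f
   4 |   4 | gcgf
   5 |   6 | gf
   6 |   0 | hahcgcgf
   7 |   2 | hcgcgf

[1, 3, 5, 7, 4, 6, 0, 2]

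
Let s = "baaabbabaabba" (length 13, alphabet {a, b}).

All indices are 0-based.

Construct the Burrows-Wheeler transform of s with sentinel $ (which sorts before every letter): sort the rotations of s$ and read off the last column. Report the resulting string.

abbbabaab$abaa

rank  rotation        last
    0  $baaabbabaabba  a
    1  a$baaabbabaabb  b
    2  aaabbabaabba$b  b
    3  aabba$baaabbab  b
    4  aabbabaabba$ba  a
    5  abaabba$baaabb  b
    6  abba$baaabbaba  a
    7  abbabaabba$baa  a
    8  ba$baaabbabaab  b
    9  baaabbabaabba$  $
   10  baabba$baaabba  a
   11  babaabba$baaab  b
   12  bba$baaabbabaa  a
   13  bbabaabba$baaa  a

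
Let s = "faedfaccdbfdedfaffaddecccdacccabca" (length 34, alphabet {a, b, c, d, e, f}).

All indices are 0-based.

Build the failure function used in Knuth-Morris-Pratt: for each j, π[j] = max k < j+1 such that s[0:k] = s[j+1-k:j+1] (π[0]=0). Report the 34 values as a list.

π[0] = 0
j=1 s[j]='a': π[1]=0 (border '')
j=2 s[j]='e': π[2]=0 (border '')
j=3 s[j]='d': π[3]=0 (border '')
j=4 s[j]='f': π[4]=1 (border 'f')
j=5 s[j]='a': π[5]=2 (border 'fa')
j=6 s[j]='c': k: 2→0; π[6]=0 (border '')
j=7 s[j]='c': π[7]=0 (border '')
j=8 s[j]='d': π[8]=0 (border '')
j=9 s[j]='b': π[9]=0 (border '')
j=10 s[j]='f': π[10]=1 (border 'f')
j=11 s[j]='d': k: 1→0; π[11]=0 (border '')
j=12 s[j]='e': π[12]=0 (border '')
j=13 s[j]='d': π[13]=0 (border '')
j=14 s[j]='f': π[14]=1 (border 'f')
j=15 s[j]='a': π[15]=2 (border 'fa')
j=16 s[j]='f': k: 2→0; π[16]=1 (border 'f')
j=17 s[j]='f': k: 1→0; π[17]=1 (border 'f')
j=18 s[j]='a': π[18]=2 (border 'fa')
j=19 s[j]='d': k: 2→0; π[19]=0 (border '')
j=20 s[j]='d': π[20]=0 (border '')
j=21 s[j]='e': π[21]=0 (border '')
j=22 s[j]='c': π[22]=0 (border '')
j=23 s[j]='c': π[23]=0 (border '')
j=24 s[j]='c': π[24]=0 (border '')
j=25 s[j]='d': π[25]=0 (border '')
j=26 s[j]='a': π[26]=0 (border '')
j=27 s[j]='c': π[27]=0 (border '')
j=28 s[j]='c': π[28]=0 (border '')
j=29 s[j]='c': π[29]=0 (border '')
j=30 s[j]='a': π[30]=0 (border '')
j=31 s[j]='b': π[31]=0 (border '')
j=32 s[j]='c': π[32]=0 (border '')
j=33 s[j]='a': π[33]=0 (border '')

[0, 0, 0, 0, 1, 2, 0, 0, 0, 0, 1, 0, 0, 0, 1, 2, 1, 1, 2, 0, 0, 0, 0, 0, 0, 0, 0, 0, 0, 0, 0, 0, 0, 0]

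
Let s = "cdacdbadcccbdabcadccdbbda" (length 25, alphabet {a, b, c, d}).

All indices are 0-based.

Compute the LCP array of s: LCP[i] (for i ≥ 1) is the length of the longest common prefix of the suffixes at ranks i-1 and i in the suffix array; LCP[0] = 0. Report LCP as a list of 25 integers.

[0, 1, 1, 1, 4, 0, 1, 1, 1, 3, 0, 1, 1, 2, 2, 1, 2, 3, 0, 2, 2, 1, 2, 1, 3]

sorted suffixes:
  #0 SA[0]=24  'a'
  #1 SA[1]=13  'abcadccdbbda'
  #2 SA[2]=2  'acdbadcccbdabcadccdbbda'
  #3 SA[3]=6  'adcccbdabcadccdbbda'
  #4 SA[4]=16  'adccdbbda'
  #5 SA[5]=5  'badcccbdabcadccdbbda'
  #6 SA[6]=21  'bbda'
  #7 SA[7]=14  'bcadccdbbda'
  #8 SA[8]=22  'bda'
  #9 SA[9]=11  'bdabcadccdbbda'
  #10 SA[10]=15  'cadccdbbda'
  #11 SA[11]=10  'cbdabcadccdbbda'
  #12 SA[12]=9  'ccbdabcadccdbbda'
  #13 SA[13]=8  'cccbdabcadccdbbda'
  #14 SA[14]=18  'ccdbbda'
  #15 SA[15]=0  'cdacdbadcccbdabcadccdbbda'
  #16 SA[16]=3  'cdbadcccbdabcadccdbbda'
  #17 SA[17]=19  'cdbbda'
  #18 SA[18]=23  'da'
  #19 SA[19]=12  'dabcadccdbbda'
  #20 SA[20]=1  'dacdbadcccbdabcadccdbbda'
  #21 SA[21]=4  'dbadcccbdabcadccdbbda'
  #22 SA[22]=20  'dbbda'
  #23 SA[23]=7  'dcccbdabcadccdbbda'
  #24 SA[24]=17  'dccdbbda'

SA = [24, 13, 2, 6, 16, 5, 21, 14, 22, 11, 15, 10, 9, 8, 18, 0, 3, 19, 23, 12, 1, 4, 20, 7, 17]
rank  pair      lcp
   1  s[24:],s[13:]  1  'a'
   2  s[13:],s[2:]  1  'a'
   3  s[2:],s[6:]  1  'a'
   4  s[6:],s[16:]  4  'adcc'
   5  s[16:],s[5:]  0  ''
   6  s[5:],s[21:]  1  'b'
   7  s[21:],s[14:]  1  'b'
   8  s[14:],s[22:]  1  'b'
   9  s[22:],s[11:]  3  'bda'
  10  s[11:],s[15:]  0  ''
  11  s[15:],s[10:]  1  'c'
  12  s[10:],s[9:]  1  'c'
  13  s[9:],s[8:]  2  'cc'
  14  s[8:],s[18:]  2  'cc'
  15  s[18:],s[0:]  1  'c'
  16  s[0:],s[3:]  2  'cd'
  17  s[3:],s[19:]  3  'cdb'
  18  s[19:],s[23:]  0  ''
  19  s[23:],s[12:]  2  'da'
  20  s[12:],s[1:]  2  'da'
  21  s[1:],s[4:]  1  'd'
  22  s[4:],s[20:]  2  'db'
  23  s[20:],s[7:]  1  'd'
  24  s[7:],s[17:]  3  'dcc'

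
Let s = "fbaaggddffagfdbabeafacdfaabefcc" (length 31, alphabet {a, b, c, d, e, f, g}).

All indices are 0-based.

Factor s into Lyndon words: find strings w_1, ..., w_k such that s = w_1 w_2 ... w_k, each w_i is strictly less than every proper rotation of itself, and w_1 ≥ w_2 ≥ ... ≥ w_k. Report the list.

["f", "b", "aaggddffagfdbabeafacdf", "aabefcc"]

emit factor 1: 'f' (i=0, period=1)
emit factor 2: 'b' (i=1, period=1)
emit factor 3: 'aaggddffagfdbabeafacdf' (i=2, period=22)
emit factor 4: 'aabefcc' (i=24, period=7)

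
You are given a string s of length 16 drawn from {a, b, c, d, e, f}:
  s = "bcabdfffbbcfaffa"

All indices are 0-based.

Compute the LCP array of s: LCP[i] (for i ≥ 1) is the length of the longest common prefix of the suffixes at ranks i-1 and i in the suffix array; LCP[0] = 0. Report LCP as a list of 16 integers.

[0, 1, 1, 0, 1, 2, 1, 0, 1, 0, 0, 2, 1, 1, 2, 2]

rank→(start, suffix):
  0 → (15, 'a')
  1 → (2, 'abdfffbbcfaffa')
  2 → (12, 'affa')
  3 → (8, 'bbcfaffa')
  4 → (0, 'bcabdfffbbcfaffa')
  5 → (9, 'bcfaffa')
  6 → (3, 'bdfffbbcfaffa')
  7 → (1, 'cabdfffbbcfaffa')
  8 → (10, 'cfaffa')
  9 → (4, 'dfffbbcfaffa')
  10 → (14, 'fa')
  11 → (11, 'faffa')
  12 → (7, 'fbbcfaffa')
  13 → (13, 'ffa')
  14 → (6, 'ffbbcfaffa')
  15 → (5, 'fffbbcfaffa')

SA = [15, 2, 12, 8, 0, 9, 3, 1, 10, 4, 14, 11, 7, 13, 6, 5]
i: (SA[i-1],SA[i]) lcp shared
  1: (15,2) 1 'a'
  2: (2,12) 1 'a'
  3: (12,8) 0 ''
  4: (8,0) 1 'b'
  5: (0,9) 2 'bc'
  6: (9,3) 1 'b'
  7: (3,1) 0 ''
  8: (1,10) 1 'c'
  9: (10,4) 0 ''
  10: (4,14) 0 ''
  11: (14,11) 2 'fa'
  12: (11,7) 1 'f'
  13: (7,13) 1 'f'
  14: (13,6) 2 'ff'
  15: (6,5) 2 'ff'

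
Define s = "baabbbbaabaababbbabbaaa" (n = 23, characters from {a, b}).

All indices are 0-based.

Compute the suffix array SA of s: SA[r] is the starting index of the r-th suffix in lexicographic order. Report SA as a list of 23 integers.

[22, 21, 20, 7, 10, 1, 8, 11, 17, 13, 2, 19, 6, 9, 0, 16, 12, 18, 5, 15, 4, 14, 3]

rank→(start, suffix):
  0 → (22, 'a')
  1 → (21, 'aa')
  2 → (20, 'aaa')
  3 → (7, 'aabaababbbabbaaa')
  4 → (10, 'aababbbabbaaa')
  5 → (1, 'aabbbbaabaababbbabbaaa')
  6 → (8, 'abaababbbabbaaa')
  7 → (11, 'ababbbabbaaa')
  8 → (17, 'abbaaa')
  9 → (13, 'abbbabbaaa')
  10 → (2, 'abbbbaabaababbbabbaaa')
  11 → (19, 'baaa')
  12 → (6, 'baabaababbbabbaaa')
  13 → (9, 'baababbbabbaaa')
  14 → (0, 'baabbbbaabaababbbabbaaa')
  15 → (16, 'babbaaa')
  16 → (12, 'babbbabbaaa')
  17 → (18, 'bbaaa')
  18 → (5, 'bbaabaababbbabbaaa')
  19 → (15, 'bbabbaaa')
  20 → (4, 'bbbaabaababbbabbaaa')
  21 → (14, 'bbbabbaaa')
  22 → (3, 'bbbbaabaababbbabbaaa')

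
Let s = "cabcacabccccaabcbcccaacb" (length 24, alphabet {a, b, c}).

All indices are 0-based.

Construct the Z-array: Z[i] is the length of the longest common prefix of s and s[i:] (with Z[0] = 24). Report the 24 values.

Z[0]=24
i=1: outside box; Z[1]=0
i=2: outside box; Z[2]=0
i=3: outside box; Z[3]=2 extend→box=[3,5)
i=4: min(r-i=1, Z[1]=0)=0; Z[4]=0
i=5: outside box; Z[5]=4 extend→box=[5,9)
i=6: min(r-i=3, Z[1]=0)=0; Z[6]=0
i=7: min(r-i=2, Z[2]=0)=0; Z[7]=0
i=8: min(r-i=1, Z[3]=2)=1; Z[8]=1
i=9: outside box; Z[9]=1 extend→box=[9,10)
i=10: outside box; Z[10]=1 extend→box=[10,11)
i=11: outside box; Z[11]=2 extend→box=[11,13)
i=12: min(r-i=1, Z[1]=0)=0; Z[12]=0
i=13: outside box; Z[13]=0
i=14: outside box; Z[14]=0
i=15: outside box; Z[15]=1 extend→box=[15,16)
i=16: outside box; Z[16]=0
i=17: outside box; Z[17]=1 extend→box=[17,18)
i=18: outside box; Z[18]=1 extend→box=[18,19)
i=19: outside box; Z[19]=2 extend→box=[19,21)
i=20: min(r-i=1, Z[1]=0)=0; Z[20]=0
i=21: outside box; Z[21]=0
i=22: outside box; Z[22]=1 extend→box=[22,23)
i=23: outside box; Z[23]=0

[24, 0, 0, 2, 0, 4, 0, 0, 1, 1, 1, 2, 0, 0, 0, 1, 0, 1, 1, 2, 0, 0, 1, 0]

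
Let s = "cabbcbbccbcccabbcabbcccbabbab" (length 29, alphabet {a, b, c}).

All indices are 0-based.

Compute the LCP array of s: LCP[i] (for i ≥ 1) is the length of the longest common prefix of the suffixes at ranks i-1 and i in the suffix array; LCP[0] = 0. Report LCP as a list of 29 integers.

[0, 2, 3, 4, 4, 0, 1, 3, 1, 2, 3, 3, 4, 1, 2, 2, 3, 4, 0, 5, 5, 1, 2, 2, 1, 2, 3, 2, 3]

rank→(start, suffix):
  0 → (27, 'ab')
  1 → (24, 'abbab')
  2 → (13, 'abbcabbcccbabbab')
  3 → (1, 'abbcbbccbcccabbcabbcccbabbab')
  4 → (17, 'abbcccbabbab')
  5 → (28, 'b')
  6 → (26, 'bab')
  7 → (23, 'babbab')
  8 → (25, 'bbab')
  9 → (14, 'bbcabbcccbabbab')
  10 → (2, 'bbcbbccbcccabbcabbcccbabbab')
  11 → (5, 'bbccbcccabbcabbcccbabbab')
  12 → (18, 'bbcccbabbab')
  13 → (15, 'bcabbcccbabbab')
  14 → (3, 'bcbbccbcccabbcabbcccbabbab')
  15 → (6, 'bccbcccabbcabbcccbabbab')
  16 → (9, 'bcccabbcabbcccbabbab')
  17 → (19, 'bcccbabbab')
  18 → (12, 'cabbcabbcccbabbab')
  19 → (0, 'cabbcbbccbcccabbcabbcccbabbab')
  20 → (16, 'cabbcccbabbab')
  21 → (22, 'cbabbab')
  22 → (4, 'cbbccbcccabbcabbcccbabbab')
  23 → (8, 'cbcccabbcabbcccbabbab')
  24 → (11, 'ccabbcabbcccbabbab')
  25 → (21, 'ccbabbab')
  26 → (7, 'ccbcccabbcabbcccbabbab')
  27 → (10, 'cccabbcabbcccbabbab')
  28 → (20, 'cccbabbab')

SA = [27, 24, 13, 1, 17, 28, 26, 23, 25, 14, 2, 5, 18, 15, 3, 6, 9, 19, 12, 0, 16, 22, 4, 8, 11, 21, 7, 10, 20]
i: (SA[i-1],SA[i]) lcp shared
  1: (27,24) 2 'ab'
  2: (24,13) 3 'abb'
  3: (13,1) 4 'abbc'
  4: (1,17) 4 'abbc'
  5: (17,28) 0 ''
  6: (28,26) 1 'b'
  7: (26,23) 3 'bab'
  8: (23,25) 1 'b'
  9: (25,14) 2 'bb'
  10: (14,2) 3 'bbc'
  11: (2,5) 3 'bbc'
  12: (5,18) 4 'bbcc'
  13: (18,15) 1 'b'
  14: (15,3) 2 'bc'
  15: (3,6) 2 'bc'
  16: (6,9) 3 'bcc'
  17: (9,19) 4 'bccc'
  18: (19,12) 0 ''
  19: (12,0) 5 'cabbc'
  20: (0,16) 5 'cabbc'
  21: (16,22) 1 'c'
  22: (22,4) 2 'cb'
  23: (4,8) 2 'cb'
  24: (8,11) 1 'c'
  25: (11,21) 2 'cc'
  26: (21,7) 3 'ccb'
  27: (7,10) 2 'cc'
  28: (10,20) 3 'ccc'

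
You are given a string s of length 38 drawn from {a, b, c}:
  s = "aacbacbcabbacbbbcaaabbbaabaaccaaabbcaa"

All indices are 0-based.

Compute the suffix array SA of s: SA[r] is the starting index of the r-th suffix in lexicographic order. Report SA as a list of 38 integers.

rank→(start, suffix):
  0 → (37, 'a')
  1 → (36, 'aa')
  2 → (17, 'aaabbbaabaaccaaabbcaa')
  3 → (30, 'aaabbcaa')
  4 → (23, 'aabaaccaaabbcaa')
  5 → (18, 'aabbbaabaaccaaabbcaa')
  6 → (31, 'aabbcaa')
  7 → (0, 'aacbacbcabbacbbbcaaabbbaabaaccaaabbcaa')
  8 → (26, 'aaccaaabbcaa')
  9 → (24, 'abaaccaaabbcaa')
  10 → (8, 'abbacbbbcaaabbbaabaaccaaabbcaa')
  11 → (19, 'abbbaabaaccaaabbcaa')
  12 → (32, 'abbcaa')
  13 → (1, 'acbacbcabbacbbbcaaabbbaabaaccaaabbcaa')
  14 → (11, 'acbbbcaaabbbaabaaccaaabbcaa')
  15 → (4, 'acbcabbacbbbcaaabbbaabaaccaaabbcaa')
  16 → (27, 'accaaabbcaa')
  17 → (22, 'baabaaccaaabbcaa')
  18 → (25, 'baaccaaabbcaa')
  19 → (10, 'bacbbbcaaabbbaabaaccaaabbcaa')
  20 → (3, 'bacbcabbacbbbcaaabbbaabaaccaaabbcaa')
  21 → (21, 'bbaabaaccaaabbcaa')
  22 → (9, 'bbacbbbcaaabbbaabaaccaaabbcaa')
  23 → (20, 'bbbaabaaccaaabbcaa')
  24 → (13, 'bbbcaaabbbaabaaccaaabbcaa')
  25 → (33, 'bbcaa')
  26 → (14, 'bbcaaabbbaabaaccaaabbcaa')
  27 → (34, 'bcaa')
  28 → (15, 'bcaaabbbaabaaccaaabbcaa')
  29 → (6, 'bcabbacbbbcaaabbbaabaaccaaabbcaa')
  30 → (35, 'caa')
  31 → (16, 'caaabbbaabaaccaaabbcaa')
  32 → (29, 'caaabbcaa')
  33 → (7, 'cabbacbbbcaaabbbaabaaccaaabbcaa')
  34 → (2, 'cbacbcabbacbbbcaaabbbaabaaccaaabbcaa')
  35 → (12, 'cbbbcaaabbbaabaaccaaabbcaa')
  36 → (5, 'cbcabbacbbbcaaabbbaabaaccaaabbcaa')
  37 → (28, 'ccaaabbcaa')

[37, 36, 17, 30, 23, 18, 31, 0, 26, 24, 8, 19, 32, 1, 11, 4, 27, 22, 25, 10, 3, 21, 9, 20, 13, 33, 14, 34, 15, 6, 35, 16, 29, 7, 2, 12, 5, 28]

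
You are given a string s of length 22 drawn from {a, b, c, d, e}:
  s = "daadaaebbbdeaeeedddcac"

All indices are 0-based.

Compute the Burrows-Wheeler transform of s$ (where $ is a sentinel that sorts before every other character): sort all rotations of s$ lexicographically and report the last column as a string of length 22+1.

rank  rotation                 last
    0  $daadaaebbbdeaeeedddcac  c
    1  aadaaebbbdeaeeedddcac$d  d
    2  aaebbbdeaeeedddcac$daad  d
    3  ac$daadaaebbbdeaeeedddc  c
    4  adaaebbbdeaeeedddcac$da  a
    5  aebbbdeaeeedddcac$daada  a
    6  aeeedddcac$daadaaebbbde  e
    7  bbbdeaeeedddcac$daadaae  e
    8  bbdeaeeedddcac$daadaaeb  b
    9  bdeaeeedddcac$daadaaebb  b
   10  c$daadaaebbbdeaeeedddca  a
   11  cac$daadaaebbbdeaeeeddd  d
   12  daadaaebbbdeaeeedddcac$  $
   13  daaebbbdeaeeedddcac$daa  a
   14  dcac$daadaaebbbdeaeeedd  d
   15  ddcac$daadaaebbbdeaeeed  d
   16  dddcac$daadaaebbbdeaeee  e
   17  deaeeedddcac$daadaaebbb  b
   18  eaeeedddcac$daadaaebbbd  d
   19  ebbbdeaeeedddcac$daadaa  a
   20  edddcac$daadaaebbbdeaee  e
   21  eedddcac$daadaaebbbdeae  e
   22  eeedddcac$daadaaebbbdea  a

cddcaaeebbad$addebdaeea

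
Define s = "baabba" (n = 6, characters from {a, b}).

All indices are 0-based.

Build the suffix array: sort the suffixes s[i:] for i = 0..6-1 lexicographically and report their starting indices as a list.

rank→(start, suffix):
  0 → (5, 'a')
  1 → (1, 'aabba')
  2 → (2, 'abba')
  3 → (4, 'ba')
  4 → (0, 'baabba')
  5 → (3, 'bba')

[5, 1, 2, 4, 0, 3]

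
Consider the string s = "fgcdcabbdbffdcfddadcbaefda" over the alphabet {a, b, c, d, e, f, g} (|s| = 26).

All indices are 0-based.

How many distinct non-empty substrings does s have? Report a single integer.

327

sorted suffixes:
  #0 SA[0]=25  'a'
  #1 SA[1]=5  'abbdbffdcfddadcbaefda'
  #2 SA[2]=17  'adcbaefda'
  #3 SA[3]=21  'aefda'
  #4 SA[4]=20  'baefda'
  #5 SA[5]=6  'bbdbffdcfddadcbaefda'
  #6 SA[6]=7  'bdbffdcfddadcbaefda'
  #7 SA[7]=9  'bffdcfddadcbaefda'
  #8 SA[8]=4  'cabbdbffdcfddadcbaefda'
  #9 SA[9]=19  'cbaefda'
  #10 SA[10]=2  'cdcabbdbffdcfddadcbaefda'
  #11 SA[11]=13  'cfddadcbaefda'
  #12 SA[12]=24  'da'
  #13 SA[13]=16  'dadcbaefda'
  #14 SA[14]=8  'dbffdcfddadcbaefda'
  #15 SA[15]=3  'dcabbdbffdcfddadcbaefda'
  #16 SA[16]=18  'dcbaefda'
  #17 SA[17]=12  'dcfddadcbaefda'
  #18 SA[18]=15  'ddadcbaefda'
  #19 SA[19]=22  'efda'
  #20 SA[20]=23  'fda'
  #21 SA[21]=11  'fdcfddadcbaefda'
  #22 SA[22]=14  'fddadcbaefda'
  #23 SA[23]=10  'ffdcfddadcbaefda'
  #24 SA[24]=0  'fgcdcabbdbffdcfddadcbaefda'
  #25 SA[25]=1  'gcdcabbdbffdcfddadcbaefda'

SA = [25, 5, 17, 21, 20, 6, 7, 9, 4, 19, 2, 13, 24, 16, 8, 3, 18, 12, 15, 22, 23, 11, 14, 10, 0, 1]
rank  pair      lcp
   1  s[25:],s[5:]  1  'a'
   2  s[5:],s[17:]  1  'a'
   3  s[17:],s[21:]  1  'a'
   4  s[21:],s[20:]  0  ''
   5  s[20:],s[6:]  1  'b'
   6  s[6:],s[7:]  1  'b'
   7  s[7:],s[9:]  1  'b'
   8  s[9:],s[4:]  0  ''
   9  s[4:],s[19:]  1  'c'
  10  s[19:],s[2:]  1  'c'
  11  s[2:],s[13:]  1  'c'
  12  s[13:],s[24:]  0  ''
  13  s[24:],s[16:]  2  'da'
  14  s[16:],s[8:]  1  'd'
  15  s[8:],s[3:]  1  'd'
  16  s[3:],s[18:]  2  'dc'
  17  s[18:],s[12:]  2  'dc'
  18  s[12:],s[15:]  1  'd'
  19  s[15:],s[22:]  0  ''
  20  s[22:],s[23:]  0  ''
  21  s[23:],s[11:]  2  'fd'
  22  s[11:],s[14:]  2  'fd'
  23  s[14:],s[10:]  1  'f'
  24  s[10:],s[0:]  1  'f'
  25  s[0:],s[1:]  0  ''

n(n+1)/2 = 26·27/2 = 351
Σ LCP = 0 + 1 + 1 + 1 + 0 + 1 + 1 + 1 + 0 + 1 + 1 + 1 + 0 + 2 + 1 + 1 + 2 + 2 + 1 + 0 + 0 + 2 + 2 + 1 + 1 + 0 = 24
distinct = 351 − 24 = 327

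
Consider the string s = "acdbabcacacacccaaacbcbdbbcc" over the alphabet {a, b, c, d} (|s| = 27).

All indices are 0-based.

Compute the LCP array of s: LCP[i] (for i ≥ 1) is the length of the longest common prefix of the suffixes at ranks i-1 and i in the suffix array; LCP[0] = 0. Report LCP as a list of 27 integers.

[0, 2, 1, 1, 4, 2, 2, 2, 0, 1, 1, 2, 2, 1, 0, 1, 2, 5, 3, 1, 2, 1, 2, 2, 1, 0, 2]

rank | idx | suffix
   0 |  15 | aaacbcbdbbcc
   1 |  16 | aacbcbdbbcc
   2 |   4 | abcacacacccaaacbcbdbbcc
   3 |   7 | acacacccaaacbcbdbbcc
   4 |   9 | acacccaaacbcbdbbcc
   5 |  17 | acbcbdbbcc
   6 |  11 | acccaaacbcbdbbcc
   7 |   0 | acdbabcacacacccaaacbcbdbbcc
   8 |   3 | babcacacacccaaacbcbdbbcc
   9 |  23 | bbcc
  10 |   5 | bcacacacccaaacbcbdbbcc
  11 |  19 | bcbdbbcc
  12 |  24 | bcc
  13 |  21 | bdbbcc
  14 |  26 | c
  15 |  14 | caaacbcbdbbcc
  16 |   6 | cacacacccaaacbcbdbbcc
  17 |   8 | cacacccaaacbcbdbbcc
  18 |  10 | cacccaaacbcbdbbcc
  19 |  18 | cbcbdbbcc
  20 |  20 | cbdbbcc
  21 |  25 | cc
  22 |  13 | ccaaacbcbdbbcc
  23 |  12 | cccaaacbcbdbbcc
  24 |   1 | cdbabcacacacccaaacbcbdbbcc
  25 |   2 | dbabcacacacccaaacbcbdbbcc
  26 |  22 | dbbcc

SA = [15, 16, 4, 7, 9, 17, 11, 0, 3, 23, 5, 19, 24, 21, 26, 14, 6, 8, 10, 18, 20, 25, 13, 12, 1, 2, 22]
i: (SA[i-1],SA[i]) lcp shared
  1: (15,16) 2 'aa'
  2: (16,4) 1 'a'
  3: (4,7) 1 'a'
  4: (7,9) 4 'acac'
  5: (9,17) 2 'ac'
  6: (17,11) 2 'ac'
  7: (11,0) 2 'ac'
  8: (0,3) 0 ''
  9: (3,23) 1 'b'
  10: (23,5) 1 'b'
  11: (5,19) 2 'bc'
  12: (19,24) 2 'bc'
  13: (24,21) 1 'b'
  14: (21,26) 0 ''
  15: (26,14) 1 'c'
  16: (14,6) 2 'ca'
  17: (6,8) 5 'cacac'
  18: (8,10) 3 'cac'
  19: (10,18) 1 'c'
  20: (18,20) 2 'cb'
  21: (20,25) 1 'c'
  22: (25,13) 2 'cc'
  23: (13,12) 2 'cc'
  24: (12,1) 1 'c'
  25: (1,2) 0 ''
  26: (2,22) 2 'db'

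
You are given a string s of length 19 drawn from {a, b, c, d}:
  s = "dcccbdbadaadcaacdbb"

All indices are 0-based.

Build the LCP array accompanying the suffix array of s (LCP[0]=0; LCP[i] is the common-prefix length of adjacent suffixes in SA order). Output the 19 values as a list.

rank | idx | suffix
   0 |  13 | aacdbb
   1 |   9 | aadcaacdbb
   2 |  14 | acdbb
   3 |   7 | adaadcaacdbb
   4 |  10 | adcaacdbb
   5 |  18 | b
   6 |   6 | badaadcaacdbb
   7 |  17 | bb
   8 |   4 | bdbadaadcaacdbb
   9 |  12 | caacdbb
  10 |   3 | cbdbadaadcaacdbb
  11 |   2 | ccbdbadaadcaacdbb
  12 |   1 | cccbdbadaadcaacdbb
  13 |  15 | cdbb
  14 |   8 | daadcaacdbb
  15 |   5 | dbadaadcaacdbb
  16 |  16 | dbb
  17 |  11 | dcaacdbb
  18 |   0 | dcccbdbadaadcaacdbb

SA = [13, 9, 14, 7, 10, 18, 6, 17, 4, 12, 3, 2, 1, 15, 8, 5, 16, 11, 0]
[i] adj suffixes → lcp
  [1] 13/9 → 2 ('aa')
  [2] 9/14 → 1 ('a')
  [3] 14/7 → 1 ('a')
  [4] 7/10 → 2 ('ad')
  [5] 10/18 → 0 ('')
  [6] 18/6 → 1 ('b')
  [7] 6/17 → 1 ('b')
  [8] 17/4 → 1 ('b')
  [9] 4/12 → 0 ('')
  [10] 12/3 → 1 ('c')
  [11] 3/2 → 1 ('c')
  [12] 2/1 → 2 ('cc')
  [13] 1/15 → 1 ('c')
  [14] 15/8 → 0 ('')
  [15] 8/5 → 1 ('d')
  [16] 5/16 → 2 ('db')
  [17] 16/11 → 1 ('d')
  [18] 11/0 → 2 ('dc')

[0, 2, 1, 1, 2, 0, 1, 1, 1, 0, 1, 1, 2, 1, 0, 1, 2, 1, 2]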